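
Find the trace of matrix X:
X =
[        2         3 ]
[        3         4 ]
tr(X) = 2 + 4 = 6

The trace of a square matrix is the sum of its diagonal entries.
Diagonal entries of X: X[0][0] = 2, X[1][1] = 4.
tr(X) = 2 + 4 = 6.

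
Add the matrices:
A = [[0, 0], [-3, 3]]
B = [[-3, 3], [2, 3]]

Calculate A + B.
[[-3, 3], [-1, 6]]

Add corresponding elements:
(0)+(-3)=-3
(0)+(3)=3
(-3)+(2)=-1
(3)+(3)=6
A + B = [[-3, 3], [-1, 6]]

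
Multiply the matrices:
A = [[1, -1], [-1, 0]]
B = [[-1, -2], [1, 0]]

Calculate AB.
[[-2, -2], [1, 2]]

Each entry (i,j) of AB = sum over k of A[i][k]*B[k][j].
(AB)[0][0] = (1)*(-1) + (-1)*(1) = -2
(AB)[0][1] = (1)*(-2) + (-1)*(0) = -2
(AB)[1][0] = (-1)*(-1) + (0)*(1) = 1
(AB)[1][1] = (-1)*(-2) + (0)*(0) = 2
AB = [[-2, -2], [1, 2]]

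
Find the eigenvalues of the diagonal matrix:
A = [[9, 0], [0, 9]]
λ₁ = 9, λ₂ = 9

The characteristic polynomial of A is det(A - λI) = (9 - λ)(9 - λ) = 0.
The roots are λ = 9 and λ = 9, so the eigenvalues are the diagonal entries.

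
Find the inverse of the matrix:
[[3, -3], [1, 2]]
[[2/9, 1/3], [-1/9, 1/3]]

For [[a,b],[c,d]], inverse = (1/det)·[[d,-b],[-c,a]]
det = 3·2 - -3·1 = 9
Inverse = (1/9)·[[2, 3], [-1, 3]]
        = [[2/9, 1/3], [-1/9, 1/3]]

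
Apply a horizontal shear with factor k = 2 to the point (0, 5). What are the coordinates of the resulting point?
(10, 5)

Shear matrix for horizontal shear with factor k = 2:
[[1, 2], [0, 1]]
Result: (0, 5) → (10, 5)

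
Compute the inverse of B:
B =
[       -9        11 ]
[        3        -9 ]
det(B) = 48
B⁻¹ =
[    -3/16    -11/48 ]
[    -1/16     -3/16 ]

For a 2×2 matrix B = [[a, b], [c, d]] with det(B) ≠ 0, B⁻¹ = (1/det(B)) * [[d, -b], [-c, a]].
det(B) = (-9)*(-9) - (11)*(3) = 81 - 33 = 48.
B⁻¹ = (1/48) * [[-9, -11], [-3, -9]].
Dividing each entry by 48 and reducing:
B⁻¹ =
[    -3/16    -11/48 ]
[    -1/16     -3/16 ]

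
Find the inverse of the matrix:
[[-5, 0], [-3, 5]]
[[-1/5, 0], [-3/25, 1/5]]

For [[a,b],[c,d]], inverse = (1/det)·[[d,-b],[-c,a]]
det = -5·5 - 0·-3 = -25
Inverse = (1/-25)·[[5, 0], [3, -5]]
        = [[-1/5, 0], [-3/25, 1/5]]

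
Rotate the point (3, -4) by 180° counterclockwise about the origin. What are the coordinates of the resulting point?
(-3, 4)

Rotation matrix R(θ) = [[cos θ, -sin θ], [sin θ, cos θ]]; for θ = 180°:
R = [[-1, 0], [0, -1]]
Result: R × [3, -4]ᵀ = [-1·3 + (0)·-4, 0·3 + (-1)·-4]ᵀ = (-3, 4)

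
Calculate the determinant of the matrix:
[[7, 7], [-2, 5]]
49

For a 2×2 matrix [[a, b], [c, d]], det = ad - bc
det = (7)(5) - (7)(-2) = 35 - -14 = 49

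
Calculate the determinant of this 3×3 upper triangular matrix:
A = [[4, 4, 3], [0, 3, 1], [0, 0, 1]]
12

The determinant of a triangular matrix is the product of its diagonal entries (the off-diagonal entries above the diagonal do not affect it).
det(A) = (4) * (3) * (1) = 12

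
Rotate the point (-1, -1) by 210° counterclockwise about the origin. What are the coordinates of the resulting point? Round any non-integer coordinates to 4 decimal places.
(0.3660, 1.3660)

Rotation matrix R(θ) = [[cos θ, -sin θ], [sin θ, cos θ]]; for θ = 210°:
R = [[-√3/2, 1/2], [-1/2, -√3/2]]
Result: R × [-1, -1]ᵀ = [-√3/2·-1 + (1/2)·-1, -1/2·-1 + (-√3/2)·-1]ᵀ = (0.3660, 1.3660)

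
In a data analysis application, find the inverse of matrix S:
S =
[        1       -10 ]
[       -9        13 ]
det(S) = -77
S⁻¹ =
[   -13/77    -10/77 ]
[    -9/77     -1/77 ]

For a 2×2 matrix S = [[a, b], [c, d]] with det(S) ≠ 0, S⁻¹ = (1/det(S)) * [[d, -b], [-c, a]].
det(S) = (1)*(13) - (-10)*(-9) = 13 - 90 = -77.
S⁻¹ = (1/-77) * [[13, 10], [9, 1]].
Dividing each entry by -77 and reducing:
S⁻¹ =
[   -13/77    -10/77 ]
[    -9/77     -1/77 ]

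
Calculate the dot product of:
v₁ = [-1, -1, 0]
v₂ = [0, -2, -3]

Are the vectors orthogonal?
2, No

The dot product is the sum of products of corresponding components.
v₁·v₂ = (-1)*(0) + (-1)*(-2) + (0)*(-3) = 0 + 2 + 0 = 2.
Two vectors are orthogonal iff their dot product is 0; here the dot product is 2, so the vectors are not orthogonal.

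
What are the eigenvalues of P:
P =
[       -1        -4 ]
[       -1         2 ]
λ = -2, 3

Solve det(P - λI) = 0. For a 2×2 matrix the characteristic equation is λ² - (trace)λ + det = 0.
trace(P) = a + d = -1 + 2 = 1.
det(P) = a*d - b*c = (-1)*(2) - (-4)*(-1) = -2 - 4 = -6.
Characteristic equation: λ² - (1)λ + (-6) = 0.
Discriminant = (1)² - 4*(-6) = 1 + 24 = 25.
λ = (1 ± √25) / 2 = (1 ± 5) / 2 = -2, 3.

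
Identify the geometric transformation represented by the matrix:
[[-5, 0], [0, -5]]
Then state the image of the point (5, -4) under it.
uniform scaling by factor -5; image of (5, -4) is (-25, 20)

This is a diagonal matrix with equal entries -5, so it scales both axes by the same factor -5.
The matrix [[-5, 0], [0, -5]] represents: uniform scaling by factor -5.
Applying it to (5, -4): [-5·5 + 0·-4, 0·5 + -5·-4] = (-25, 20).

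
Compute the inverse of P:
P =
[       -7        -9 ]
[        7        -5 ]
det(P) = 98
P⁻¹ =
[    -5/98      9/98 ]
[    -1/14     -1/14 ]

For a 2×2 matrix P = [[a, b], [c, d]] with det(P) ≠ 0, P⁻¹ = (1/det(P)) * [[d, -b], [-c, a]].
det(P) = (-7)*(-5) - (-9)*(7) = 35 + 63 = 98.
P⁻¹ = (1/98) * [[-5, 9], [-7, -7]].
Dividing each entry by 98 and reducing:
P⁻¹ =
[    -5/98      9/98 ]
[    -1/14     -1/14 ]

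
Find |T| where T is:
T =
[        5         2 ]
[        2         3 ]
det(T) = 11

For a 2×2 matrix [[a, b], [c, d]], det = a*d - b*c.
det(T) = (5)*(3) - (2)*(2) = 15 - 4 = 11.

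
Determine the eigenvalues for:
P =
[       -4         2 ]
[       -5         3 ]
λ = -2, 1

Solve det(P - λI) = 0. For a 2×2 matrix the characteristic equation is λ² - (trace)λ + det = 0.
trace(P) = a + d = -4 + 3 = -1.
det(P) = a*d - b*c = (-4)*(3) - (2)*(-5) = -12 + 10 = -2.
Characteristic equation: λ² - (-1)λ + (-2) = 0.
Discriminant = (-1)² - 4*(-2) = 1 + 8 = 9.
λ = (-1 ± √9) / 2 = (-1 ± 3) / 2 = -2, 1.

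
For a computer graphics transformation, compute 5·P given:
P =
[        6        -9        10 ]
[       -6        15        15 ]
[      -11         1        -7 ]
5P =
[       30       -45        50 ]
[      -30        75        75 ]
[      -55         5       -35 ]

Scalar multiplication is elementwise: (5P)[i][j] = 5 * P[i][j].
  (5P)[0][0] = 5 * (6) = 30
  (5P)[0][1] = 5 * (-9) = -45
  (5P)[0][2] = 5 * (10) = 50
  (5P)[1][0] = 5 * (-6) = -30
  (5P)[1][1] = 5 * (15) = 75
  (5P)[1][2] = 5 * (15) = 75
  (5P)[2][0] = 5 * (-11) = -55
  (5P)[2][1] = 5 * (1) = 5
  (5P)[2][2] = 5 * (-7) = -35
5P =
[       30       -45        50 ]
[      -30        75        75 ]
[      -55         5       -35 ]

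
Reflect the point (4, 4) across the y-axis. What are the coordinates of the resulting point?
(-4, 4)

Reflection across y-axis: (4, 4) → (-4, 4)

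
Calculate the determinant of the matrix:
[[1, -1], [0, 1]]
1

For a 2×2 matrix [[a, b], [c, d]], det = ad - bc
det = (1)(1) - (-1)(0) = 1 - 0 = 1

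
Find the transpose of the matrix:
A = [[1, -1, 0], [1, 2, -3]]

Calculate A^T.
[[1, 1], [-1, 2], [0, -3]]

The transpose sends entry (i,j) to (j,i); rows become columns.
Row 0 of A: [1, -1, 0] -> column 0 of A^T.
Row 1 of A: [1, 2, -3] -> column 1 of A^T.
A^T = [[1, 1], [-1, 2], [0, -3]]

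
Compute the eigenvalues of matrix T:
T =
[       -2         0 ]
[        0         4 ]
λ = -2, 4

Solve det(T - λI) = 0. For a 2×2 matrix the characteristic equation is λ² - (trace)λ + det = 0.
trace(T) = a + d = -2 + 4 = 2.
det(T) = a*d - b*c = (-2)*(4) - (0)*(0) = -8 - 0 = -8.
Characteristic equation: λ² - (2)λ + (-8) = 0.
Discriminant = (2)² - 4*(-8) = 4 + 32 = 36.
λ = (2 ± √36) / 2 = (2 ± 6) / 2 = -2, 4.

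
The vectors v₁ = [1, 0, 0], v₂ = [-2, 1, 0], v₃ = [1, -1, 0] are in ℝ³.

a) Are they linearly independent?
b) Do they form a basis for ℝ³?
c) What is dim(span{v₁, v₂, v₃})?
Not independent, not a basis, dim(span) = 2

Check whether v₃ can be written as a linear combination of v₁ and v₂.
v₃ = (-1)·v₁ + (-1)·v₂ = [1, -1, 0], so the three vectors are linearly dependent.
Thus they do not form a basis for ℝ³, and dim(span{v₁, v₂, v₃}) = 2 (spanned by v₁ and v₂).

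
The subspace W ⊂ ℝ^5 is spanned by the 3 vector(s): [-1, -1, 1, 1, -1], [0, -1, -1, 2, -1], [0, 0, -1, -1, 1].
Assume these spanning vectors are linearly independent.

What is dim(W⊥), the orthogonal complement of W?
dim(W⊥) = 2

For any subspace W of ℝ^n, dim(W) + dim(W⊥) = n (the whole-space dimension).
Here the given 3 vectors are linearly independent, so dim(W) = 3.
Thus dim(W⊥) = n - dim(W) = 5 - 3 = 2.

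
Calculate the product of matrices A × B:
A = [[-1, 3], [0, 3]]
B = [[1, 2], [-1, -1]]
[[-4, -5], [-3, -3]]

Matrix multiplication:
C[0][0] = -1×1 + 3×-1 = -4
C[0][1] = -1×2 + 3×-1 = -5
C[1][0] = 0×1 + 3×-1 = -3
C[1][1] = 0×2 + 3×-1 = -3
Result: [[-4, -5], [-3, -3]]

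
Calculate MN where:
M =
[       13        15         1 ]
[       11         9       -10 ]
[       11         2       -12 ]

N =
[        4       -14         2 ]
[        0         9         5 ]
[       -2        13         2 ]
MN =
[       50       -34       103 ]
[       64      -203        47 ]
[       68      -292         8 ]

Matrix multiplication: (MN)[i][j] = sum over k of M[i][k] * N[k][j].
  (MN)[0][0] = (13)*(4) + (15)*(0) + (1)*(-2) = 50
  (MN)[0][1] = (13)*(-14) + (15)*(9) + (1)*(13) = -34
  (MN)[0][2] = (13)*(2) + (15)*(5) + (1)*(2) = 103
  (MN)[1][0] = (11)*(4) + (9)*(0) + (-10)*(-2) = 64
  (MN)[1][1] = (11)*(-14) + (9)*(9) + (-10)*(13) = -203
  (MN)[1][2] = (11)*(2) + (9)*(5) + (-10)*(2) = 47
  (MN)[2][0] = (11)*(4) + (2)*(0) + (-12)*(-2) = 68
  (MN)[2][1] = (11)*(-14) + (2)*(9) + (-12)*(13) = -292
  (MN)[2][2] = (11)*(2) + (2)*(5) + (-12)*(2) = 8
MN =
[       50       -34       103 ]
[       64      -203        47 ]
[       68      -292         8 ]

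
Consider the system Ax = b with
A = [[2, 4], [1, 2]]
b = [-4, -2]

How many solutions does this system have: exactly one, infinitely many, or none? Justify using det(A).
Infinitely many solutions

det(A) = (2)*(2) - (4)*(1) = 0, so A is singular (column 2 is 2 times column 1).
b = [-4, -2] = -2 * column 1 of A, so b lies in the column space of A.
A singular matrix whose right-hand side is in its column space gives a 1-parameter family of solutions — infinitely many.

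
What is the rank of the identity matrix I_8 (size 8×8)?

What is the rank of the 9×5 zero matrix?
rank(I_8) = 8, rank(0) = 0

The identity I_8 has 8 columns that are the standard basis vectors e_1, …, e_8. These are linearly independent, so all 8 columns are pivots and rank(I_8) = 8.
The 9×5 zero matrix has every entry zero, so every row is the zero row and there are no pivots; rank(0) = 0.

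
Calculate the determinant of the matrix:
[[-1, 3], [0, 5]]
-5

For a 2×2 matrix [[a, b], [c, d]], det = ad - bc
det = (-1)(5) - (3)(0) = -5 - 0 = -5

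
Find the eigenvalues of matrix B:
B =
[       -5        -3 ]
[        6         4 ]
λ = -2, 1

Solve det(B - λI) = 0. For a 2×2 matrix the characteristic equation is λ² - (trace)λ + det = 0.
trace(B) = a + d = -5 + 4 = -1.
det(B) = a*d - b*c = (-5)*(4) - (-3)*(6) = -20 + 18 = -2.
Characteristic equation: λ² - (-1)λ + (-2) = 0.
Discriminant = (-1)² - 4*(-2) = 1 + 8 = 9.
λ = (-1 ± √9) / 2 = (-1 ± 3) / 2 = -2, 1.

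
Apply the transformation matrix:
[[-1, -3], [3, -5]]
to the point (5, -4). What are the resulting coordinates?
(7, 35)

Matrix multiplication:
[[-1, -3], [3, -5]] × [5, -4]ᵀ
= [-1×5 + -3×-4, 3×5 + -5×-4]ᵀ
= [7.0000, 35.0000]ᵀ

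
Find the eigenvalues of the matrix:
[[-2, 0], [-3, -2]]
λ = -2 and λ = -2

Characteristic equation: det(A - λI) = 0
λ² - (trace)λ + (det) = 0
λ² - (-4)λ + (4) = 0
λ² + 4λ + 4 = 0
Solving: λ = -2, -2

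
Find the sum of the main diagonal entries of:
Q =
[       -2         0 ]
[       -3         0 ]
tr(Q) = -2 + 0 = -2

The trace of a square matrix is the sum of its diagonal entries.
Diagonal entries of Q: Q[0][0] = -2, Q[1][1] = 0.
tr(Q) = -2 + 0 = -2.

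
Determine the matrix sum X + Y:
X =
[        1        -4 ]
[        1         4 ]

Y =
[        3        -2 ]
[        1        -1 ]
X + Y =
[        4        -6 ]
[        2         3 ]

Matrix addition is elementwise: (X+Y)[i][j] = X[i][j] + Y[i][j].
  (X+Y)[0][0] = (1) + (3) = 4
  (X+Y)[0][1] = (-4) + (-2) = -6
  (X+Y)[1][0] = (1) + (1) = 2
  (X+Y)[1][1] = (4) + (-1) = 3
X + Y =
[        4        -6 ]
[        2         3 ]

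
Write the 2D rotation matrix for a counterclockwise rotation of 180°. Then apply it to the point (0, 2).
R = [[-1, 0], [0, -1]]; R·(0, 2) = (0, -2)

Rotation matrix formula: R(θ) = [[cos θ, -sin θ], [sin θ, cos θ]]
For θ = 180°:
cos(180°) = -1
sin(180°) = 0
R = [[-1, 0], [0, -1]]
Apply to (0, 2): [-1·0 + (0)·2, 0·0 + -1·2] = (0, -2)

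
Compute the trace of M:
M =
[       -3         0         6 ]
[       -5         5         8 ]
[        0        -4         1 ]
tr(M) = -3 + 5 + 1 = 3

The trace of a square matrix is the sum of its diagonal entries.
Diagonal entries of M: M[0][0] = -3, M[1][1] = 5, M[2][2] = 1.
tr(M) = -3 + 5 + 1 = 3.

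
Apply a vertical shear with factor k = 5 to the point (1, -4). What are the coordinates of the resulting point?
(1, 1)

Shear matrix for vertical shear with factor k = 5:
[[1, 0], [5, 1]]
Result: (1, -4) → (1, 1)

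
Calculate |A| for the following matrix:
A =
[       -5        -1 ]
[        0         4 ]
det(A) = -20

For a 2×2 matrix [[a, b], [c, d]], det = a*d - b*c.
det(A) = (-5)*(4) - (-1)*(0) = -20 - 0 = -20.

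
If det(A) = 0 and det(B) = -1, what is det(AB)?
0

Use the multiplicative property of determinants: det(AB) = det(A)*det(B).
det(AB) = (0)*(-1) = 0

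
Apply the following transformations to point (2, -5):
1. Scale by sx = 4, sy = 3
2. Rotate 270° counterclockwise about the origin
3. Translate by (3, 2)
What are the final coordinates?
(-12, -6)

Step 1: Scale → (8, -15)
Step 2: Rotate 270° → (-15, -8)
Step 3: Translate → (-12, -6)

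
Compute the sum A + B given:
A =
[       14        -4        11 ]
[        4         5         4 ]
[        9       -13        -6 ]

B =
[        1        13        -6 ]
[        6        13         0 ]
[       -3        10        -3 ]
A + B =
[       15         9         5 ]
[       10        18         4 ]
[        6        -3        -9 ]

Matrix addition is elementwise: (A+B)[i][j] = A[i][j] + B[i][j].
  (A+B)[0][0] = (14) + (1) = 15
  (A+B)[0][1] = (-4) + (13) = 9
  (A+B)[0][2] = (11) + (-6) = 5
  (A+B)[1][0] = (4) + (6) = 10
  (A+B)[1][1] = (5) + (13) = 18
  (A+B)[1][2] = (4) + (0) = 4
  (A+B)[2][0] = (9) + (-3) = 6
  (A+B)[2][1] = (-13) + (10) = -3
  (A+B)[2][2] = (-6) + (-3) = -9
A + B =
[       15         9         5 ]
[       10        18         4 ]
[        6        -3        -9 ]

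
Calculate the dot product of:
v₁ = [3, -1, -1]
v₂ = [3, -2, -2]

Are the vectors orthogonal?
13, No

The dot product is the sum of products of corresponding components.
v₁·v₂ = (3)*(3) + (-1)*(-2) + (-1)*(-2) = 9 + 2 + 2 = 13.
Two vectors are orthogonal iff their dot product is 0; here the dot product is 13, so the vectors are not orthogonal.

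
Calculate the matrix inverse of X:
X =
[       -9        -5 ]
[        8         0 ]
det(X) = 40
X⁻¹ =
[        0       1/8 ]
[     -1/5     -9/40 ]

For a 2×2 matrix X = [[a, b], [c, d]] with det(X) ≠ 0, X⁻¹ = (1/det(X)) * [[d, -b], [-c, a]].
det(X) = (-9)*(0) - (-5)*(8) = 0 + 40 = 40.
X⁻¹ = (1/40) * [[0, 5], [-8, -9]].
Dividing each entry by 40 and reducing:
X⁻¹ =
[        0       1/8 ]
[     -1/5     -9/40 ]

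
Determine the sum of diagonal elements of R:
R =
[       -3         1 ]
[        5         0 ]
tr(R) = -3 + 0 = -3

The trace of a square matrix is the sum of its diagonal entries.
Diagonal entries of R: R[0][0] = -3, R[1][1] = 0.
tr(R) = -3 + 0 = -3.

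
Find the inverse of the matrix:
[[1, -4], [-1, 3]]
[[-3, -4], [-1, -1]]

For [[a,b],[c,d]], inverse = (1/det)·[[d,-b],[-c,a]]
det = 1·3 - -4·-1 = -1
Inverse = (1/-1)·[[3, 4], [1, 1]]
        = [[-3, -4], [-1, -1]]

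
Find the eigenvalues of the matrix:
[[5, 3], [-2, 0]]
λ = 2 and λ = 3

Characteristic equation: det(A - λI) = 0
λ² - (trace)λ + (det) = 0
λ² - (5)λ + (6) = 0
λ² - 5λ + 6 = 0
Solving: λ = 2, 3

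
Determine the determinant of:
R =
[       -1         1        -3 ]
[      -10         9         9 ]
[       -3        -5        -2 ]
det(R) = -305

Expand along row 0 (cofactor expansion): det(R) = a*(e*i - f*h) - b*(d*i - f*g) + c*(d*h - e*g), where the 3×3 is [[a, b, c], [d, e, f], [g, h, i]].
Minor M_00 = (9)*(-2) - (9)*(-5) = -18 + 45 = 27.
Minor M_01 = (-10)*(-2) - (9)*(-3) = 20 + 27 = 47.
Minor M_02 = (-10)*(-5) - (9)*(-3) = 50 + 27 = 77.
det(R) = (-1)*(27) - (1)*(47) + (-3)*(77) = -27 - 47 - 231 = -305.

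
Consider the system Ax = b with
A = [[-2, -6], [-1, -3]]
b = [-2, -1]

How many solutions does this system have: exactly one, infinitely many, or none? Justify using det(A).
Infinitely many solutions

det(A) = (-2)*(-3) - (-6)*(-1) = 0, so A is singular (column 2 is 3 times column 1).
b = [-2, -1] = 1 * column 1 of A, so b lies in the column space of A.
A singular matrix whose right-hand side is in its column space gives a 1-parameter family of solutions — infinitely many.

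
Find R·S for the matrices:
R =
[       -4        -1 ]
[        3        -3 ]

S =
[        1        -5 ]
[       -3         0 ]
RS =
[       -1        20 ]
[       12       -15 ]

Matrix multiplication: (RS)[i][j] = sum over k of R[i][k] * S[k][j].
  (RS)[0][0] = (-4)*(1) + (-1)*(-3) = -1
  (RS)[0][1] = (-4)*(-5) + (-1)*(0) = 20
  (RS)[1][0] = (3)*(1) + (-3)*(-3) = 12
  (RS)[1][1] = (3)*(-5) + (-3)*(0) = -15
RS =
[       -1        20 ]
[       12       -15 ]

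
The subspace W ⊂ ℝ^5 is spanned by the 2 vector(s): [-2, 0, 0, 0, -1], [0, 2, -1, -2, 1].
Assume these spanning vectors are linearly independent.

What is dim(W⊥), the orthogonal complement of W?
dim(W⊥) = 3

For any subspace W of ℝ^n, dim(W) + dim(W⊥) = n (the whole-space dimension).
Here the given 2 vectors are linearly independent, so dim(W) = 2.
Thus dim(W⊥) = n - dim(W) = 5 - 2 = 3.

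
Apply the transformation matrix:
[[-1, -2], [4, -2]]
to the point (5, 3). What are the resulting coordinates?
(-11, 14)

Matrix multiplication:
[[-1, -2], [4, -2]] × [5, 3]ᵀ
= [-1×5 + -2×3, 4×5 + -2×3]ᵀ
= [-11.0000, 14.0000]ᵀ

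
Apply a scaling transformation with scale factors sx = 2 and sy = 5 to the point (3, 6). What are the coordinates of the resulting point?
(6, 30)

Scaling matrix:
[[2, 0], [0, 5]]
Result: (3 × 2, 6 × 5) = (6, 30)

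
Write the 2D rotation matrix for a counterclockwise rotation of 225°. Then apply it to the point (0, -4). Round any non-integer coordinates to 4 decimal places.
R = [[-√2/2, √2/2], [-√2/2, -√2/2]]; R·(0, -4) = (-2.8284, 2.8284)

Rotation matrix formula: R(θ) = [[cos θ, -sin θ], [sin θ, cos θ]]
For θ = 225°:
cos(225°) = -√2/2
sin(225°) = -√2/2
R = [[-√2/2, √2/2], [-√2/2, -√2/2]]
Apply to (0, -4): [-√2/2·0 + (√2/2)·-4, -√2/2·0 + -√2/2·-4] = (-2.8284, 2.8284)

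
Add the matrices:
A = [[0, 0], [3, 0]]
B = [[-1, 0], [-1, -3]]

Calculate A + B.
[[-1, 0], [2, -3]]

Add corresponding elements:
(0)+(-1)=-1
(0)+(0)=0
(3)+(-1)=2
(0)+(-3)=-3
A + B = [[-1, 0], [2, -3]]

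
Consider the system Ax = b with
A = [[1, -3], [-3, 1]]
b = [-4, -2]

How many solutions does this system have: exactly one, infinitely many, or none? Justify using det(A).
Exactly one solution

Compute det(A) = (1)*(1) - (-3)*(-3) = -8.
Because det(A) ≠ 0, A is invertible and Ax = b has a unique solution for every b (here x = A⁻¹ b).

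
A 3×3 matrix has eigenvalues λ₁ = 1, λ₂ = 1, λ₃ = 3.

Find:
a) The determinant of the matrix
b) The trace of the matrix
det = 3, trace = 5

Two standard eigenvalue identities:
- det(A) equals the product of the eigenvalues (counted with multiplicity).
- trace(A) equals the sum of the eigenvalues.
det(A) = (1)*(1)*(3) = 3.
trace(A) = 1 + 1 + 3 = 5.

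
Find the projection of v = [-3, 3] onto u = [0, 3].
[0, 3]

The projection of v onto u is proj_u(v) = ((v·u) / (u·u)) · u.
v·u = (-3)*(0) + (3)*(3) = 9.
u·u = (0)*(0) + (3)*(3) = 9.
coefficient = 9 / 9 = 1.
proj_u(v) = 1 · [0, 3] = [0, 3].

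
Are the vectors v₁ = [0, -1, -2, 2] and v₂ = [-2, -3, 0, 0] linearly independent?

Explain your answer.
Yes, linearly independent

Two vectors are linearly dependent iff one is a scalar multiple of the other.
No single scalar k satisfies v₂ = k·v₁ (the ratios of corresponding entries disagree), so v₁ and v₂ are linearly independent.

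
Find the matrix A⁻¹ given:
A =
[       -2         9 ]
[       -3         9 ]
det(A) = 9
A⁻¹ =
[        1        -1 ]
[      1/3      -2/9 ]

For a 2×2 matrix A = [[a, b], [c, d]] with det(A) ≠ 0, A⁻¹ = (1/det(A)) * [[d, -b], [-c, a]].
det(A) = (-2)*(9) - (9)*(-3) = -18 + 27 = 9.
A⁻¹ = (1/9) * [[9, -9], [3, -2]].
Dividing each entry by 9 and reducing:
A⁻¹ =
[        1        -1 ]
[      1/3      -2/9 ]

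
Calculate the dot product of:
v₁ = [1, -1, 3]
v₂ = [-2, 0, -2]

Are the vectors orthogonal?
-8, No

The dot product is the sum of products of corresponding components.
v₁·v₂ = (1)*(-2) + (-1)*(0) + (3)*(-2) = -2 + 0 - 6 = -8.
Two vectors are orthogonal iff their dot product is 0; here the dot product is -8, so the vectors are not orthogonal.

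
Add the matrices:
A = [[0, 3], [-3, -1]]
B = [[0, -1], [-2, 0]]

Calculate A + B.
[[0, 2], [-5, -1]]

Add corresponding elements:
(0)+(0)=0
(3)+(-1)=2
(-3)+(-2)=-5
(-1)+(0)=-1
A + B = [[0, 2], [-5, -1]]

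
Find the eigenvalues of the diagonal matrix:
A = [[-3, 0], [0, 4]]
λ₁ = -3, λ₂ = 4

The characteristic polynomial of A is det(A - λI) = (-3 - λ)(4 - λ) = 0.
The roots are λ = -3 and λ = 4, so the eigenvalues are the diagonal entries.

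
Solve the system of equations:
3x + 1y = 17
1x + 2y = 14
x = 4, y = 5

Use elimination (row reduction):
Equation 1: 3x + 1y = 17.
Equation 2: 1x + 2y = 14.
Multiply Eq1 by 1 and Eq2 by 3: 3x + 1y = 17;  3x + 6y = 42.
Subtract: (5)y = 25, so y = 5.
Back-substitute into Eq1: 3x + 1*(5) = 17, so x = 4.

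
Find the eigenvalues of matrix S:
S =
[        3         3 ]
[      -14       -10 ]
λ = -4, -3

Solve det(S - λI) = 0. For a 2×2 matrix the characteristic equation is λ² - (trace)λ + det = 0.
trace(S) = a + d = 3 - 10 = -7.
det(S) = a*d - b*c = (3)*(-10) - (3)*(-14) = -30 + 42 = 12.
Characteristic equation: λ² - (-7)λ + (12) = 0.
Discriminant = (-7)² - 4*(12) = 49 - 48 = 1.
λ = (-7 ± √1) / 2 = (-7 ± 1) / 2 = -4, -3.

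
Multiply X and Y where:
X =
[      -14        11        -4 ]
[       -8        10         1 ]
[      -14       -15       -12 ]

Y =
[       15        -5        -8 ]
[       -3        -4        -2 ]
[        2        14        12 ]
XY =
[     -251       -30        42 ]
[     -148        14        56 ]
[     -189       -38        -2 ]

Matrix multiplication: (XY)[i][j] = sum over k of X[i][k] * Y[k][j].
  (XY)[0][0] = (-14)*(15) + (11)*(-3) + (-4)*(2) = -251
  (XY)[0][1] = (-14)*(-5) + (11)*(-4) + (-4)*(14) = -30
  (XY)[0][2] = (-14)*(-8) + (11)*(-2) + (-4)*(12) = 42
  (XY)[1][0] = (-8)*(15) + (10)*(-3) + (1)*(2) = -148
  (XY)[1][1] = (-8)*(-5) + (10)*(-4) + (1)*(14) = 14
  (XY)[1][2] = (-8)*(-8) + (10)*(-2) + (1)*(12) = 56
  (XY)[2][0] = (-14)*(15) + (-15)*(-3) + (-12)*(2) = -189
  (XY)[2][1] = (-14)*(-5) + (-15)*(-4) + (-12)*(14) = -38
  (XY)[2][2] = (-14)*(-8) + (-15)*(-2) + (-12)*(12) = -2
XY =
[     -251       -30        42 ]
[     -148        14        56 ]
[     -189       -38        -2 ]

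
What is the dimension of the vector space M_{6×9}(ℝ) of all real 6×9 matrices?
Dimension = 54

A real 6×9 matrix is determined by its 6·9 = 54 independent entries.
A standard basis is {E_ij : 1 ≤ i ≤ 6, 1 ≤ j ≤ 9}, where E_ij has a 1 in position (i, j) and 0 elsewhere — there are 54 such matrices, and they are linearly independent and span M_{6×9}(ℝ).
Therefore dim(M_{6×9}(ℝ)) = 54.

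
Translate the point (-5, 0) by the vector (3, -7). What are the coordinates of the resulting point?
(-2, -7)

Translation by (3, -7):
x' = -5 + 3 = -2
y' = 0 + -7 = -7
Homogeneous matrix: [[1, 0, 3], [0, 1, -7], [0, 0, 1]]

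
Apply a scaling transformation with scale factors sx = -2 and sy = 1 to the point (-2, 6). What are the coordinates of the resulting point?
(4, 6)

Scaling matrix:
[[-2, 0], [0, 1]]
Result: (-2 × -2, 6 × 1) = (4, 6)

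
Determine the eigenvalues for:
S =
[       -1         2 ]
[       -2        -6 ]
λ = -5, -2

Solve det(S - λI) = 0. For a 2×2 matrix the characteristic equation is λ² - (trace)λ + det = 0.
trace(S) = a + d = -1 - 6 = -7.
det(S) = a*d - b*c = (-1)*(-6) - (2)*(-2) = 6 + 4 = 10.
Characteristic equation: λ² - (-7)λ + (10) = 0.
Discriminant = (-7)² - 4*(10) = 49 - 40 = 9.
λ = (-7 ± √9) / 2 = (-7 ± 3) / 2 = -5, -2.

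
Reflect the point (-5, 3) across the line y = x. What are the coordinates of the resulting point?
(3, -5)

Reflection across line y = x: (-5, 3) → (3, -5)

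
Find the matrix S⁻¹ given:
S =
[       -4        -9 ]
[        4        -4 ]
det(S) = 52
S⁻¹ =
[    -1/13      9/52 ]
[    -1/13     -1/13 ]

For a 2×2 matrix S = [[a, b], [c, d]] with det(S) ≠ 0, S⁻¹ = (1/det(S)) * [[d, -b], [-c, a]].
det(S) = (-4)*(-4) - (-9)*(4) = 16 + 36 = 52.
S⁻¹ = (1/52) * [[-4, 9], [-4, -4]].
Dividing each entry by 52 and reducing:
S⁻¹ =
[    -1/13      9/52 ]
[    -1/13     -1/13 ]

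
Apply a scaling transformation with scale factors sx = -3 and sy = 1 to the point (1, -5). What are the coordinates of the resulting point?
(-3, -5)

Scaling matrix:
[[-3, 0], [0, 1]]
Result: (1 × -3, -5 × 1) = (-3, -5)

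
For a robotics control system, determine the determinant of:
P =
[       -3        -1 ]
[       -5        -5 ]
det(P) = 10

For a 2×2 matrix [[a, b], [c, d]], det = a*d - b*c.
det(P) = (-3)*(-5) - (-1)*(-5) = 15 - 5 = 10.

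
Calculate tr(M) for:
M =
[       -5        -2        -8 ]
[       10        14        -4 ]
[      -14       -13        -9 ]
tr(M) = -5 + 14 - 9 = 0

The trace of a square matrix is the sum of its diagonal entries.
Diagonal entries of M: M[0][0] = -5, M[1][1] = 14, M[2][2] = -9.
tr(M) = -5 + 14 - 9 = 0.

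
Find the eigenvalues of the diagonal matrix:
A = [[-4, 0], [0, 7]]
λ₁ = -4, λ₂ = 7

The characteristic polynomial of A is det(A - λI) = (-4 - λ)(7 - λ) = 0.
The roots are λ = -4 and λ = 7, so the eigenvalues are the diagonal entries.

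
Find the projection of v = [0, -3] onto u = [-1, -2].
[-6/5, -12/5]

The projection of v onto u is proj_u(v) = ((v·u) / (u·u)) · u.
v·u = (0)*(-1) + (-3)*(-2) = 6.
u·u = (-1)*(-1) + (-2)*(-2) = 5.
coefficient = 6 / 5 = 6/5.
proj_u(v) = 6/5 · [-1, -2] = [-6/5, -12/5].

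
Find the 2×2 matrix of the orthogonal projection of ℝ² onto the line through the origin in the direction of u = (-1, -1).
[[1/2, 1/2], [1/2, 1/2]]

The orthogonal projection onto the line spanned by a nonzero vector u = (a, b) has matrix P = (u uᵀ) / (uᵀ u) = (1/(a² + b²)) · [[a², ab], [ab, b²]].
Here u = (-1, -1), so a² + b² = 1 + 1 = 2.
P = (1/2) · [[1, 1], [1, 1]] = [[1/2, 1/2], [1/2, 1/2]].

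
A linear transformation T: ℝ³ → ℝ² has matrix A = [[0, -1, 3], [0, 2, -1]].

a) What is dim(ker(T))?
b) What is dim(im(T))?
dim(ker) = 1, dim(im) = 2

The two rows are not scalar multiples of one another (no single k satisfies row 2 = k × row 1), so they are linearly independent.
Thus rank(A) = 2.
dim(im(T)) = rank(A) = 2.
By the rank-nullity theorem applied to T: ℝ³ → ℝ², rank(A) + nullity(A) = 3 (the domain dimension), so dim(ker(T)) = 3 - 2 = 1.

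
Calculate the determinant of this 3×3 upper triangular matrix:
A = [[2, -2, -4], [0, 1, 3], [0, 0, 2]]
4

The determinant of a triangular matrix is the product of its diagonal entries (the off-diagonal entries above the diagonal do not affect it).
det(A) = (2) * (1) * (2) = 4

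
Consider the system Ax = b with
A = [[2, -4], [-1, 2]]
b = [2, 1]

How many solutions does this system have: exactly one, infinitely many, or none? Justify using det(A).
No solution

det(A) = (2)*(2) - (-4)*(-1) = 0, so A is singular.
The column space of A is span(column 1) = span([2, -1]).
b = [2, 1] is not a scalar multiple of column 1, so b ∉ column space and the system is inconsistent — no solution.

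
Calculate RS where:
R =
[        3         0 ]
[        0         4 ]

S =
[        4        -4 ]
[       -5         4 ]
RS =
[       12       -12 ]
[      -20        16 ]

Matrix multiplication: (RS)[i][j] = sum over k of R[i][k] * S[k][j].
  (RS)[0][0] = (3)*(4) + (0)*(-5) = 12
  (RS)[0][1] = (3)*(-4) + (0)*(4) = -12
  (RS)[1][0] = (0)*(4) + (4)*(-5) = -20
  (RS)[1][1] = (0)*(-4) + (4)*(4) = 16
RS =
[       12       -12 ]
[      -20        16 ]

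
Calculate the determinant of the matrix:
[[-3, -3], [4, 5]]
-3

For a 2×2 matrix [[a, b], [c, d]], det = ad - bc
det = (-3)(5) - (-3)(4) = -15 - -12 = -3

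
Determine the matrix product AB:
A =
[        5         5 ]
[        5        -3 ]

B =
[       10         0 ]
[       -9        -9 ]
AB =
[        5       -45 ]
[       77        27 ]

Matrix multiplication: (AB)[i][j] = sum over k of A[i][k] * B[k][j].
  (AB)[0][0] = (5)*(10) + (5)*(-9) = 5
  (AB)[0][1] = (5)*(0) + (5)*(-9) = -45
  (AB)[1][0] = (5)*(10) + (-3)*(-9) = 77
  (AB)[1][1] = (5)*(0) + (-3)*(-9) = 27
AB =
[        5       -45 ]
[       77        27 ]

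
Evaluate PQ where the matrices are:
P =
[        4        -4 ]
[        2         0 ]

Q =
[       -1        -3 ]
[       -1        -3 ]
PQ =
[        0         0 ]
[       -2        -6 ]

Matrix multiplication: (PQ)[i][j] = sum over k of P[i][k] * Q[k][j].
  (PQ)[0][0] = (4)*(-1) + (-4)*(-1) = 0
  (PQ)[0][1] = (4)*(-3) + (-4)*(-3) = 0
  (PQ)[1][0] = (2)*(-1) + (0)*(-1) = -2
  (PQ)[1][1] = (2)*(-3) + (0)*(-3) = -6
PQ =
[        0         0 ]
[       -2        -6 ]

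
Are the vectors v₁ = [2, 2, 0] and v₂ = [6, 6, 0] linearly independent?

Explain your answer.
No, linearly dependent (v₂ = 3·v₁)

Check whether there is a scalar k with v₂ = k·v₁.
Comparing components, k = 3 satisfies 3·[2, 2, 0] = [6, 6, 0].
Since v₂ is a scalar multiple of v₁, the two vectors are linearly dependent.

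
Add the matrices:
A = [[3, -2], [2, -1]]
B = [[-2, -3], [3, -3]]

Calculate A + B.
[[1, -5], [5, -4]]

Add corresponding elements:
(3)+(-2)=1
(-2)+(-3)=-5
(2)+(3)=5
(-1)+(-3)=-4
A + B = [[1, -5], [5, -4]]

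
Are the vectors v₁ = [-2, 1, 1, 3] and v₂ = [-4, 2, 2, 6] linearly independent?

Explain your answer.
No, linearly dependent (v₂ = 2·v₁)

Check whether there is a scalar k with v₂ = k·v₁.
Comparing components, k = 2 satisfies 2·[-2, 1, 1, 3] = [-4, 2, 2, 6].
Since v₂ is a scalar multiple of v₁, the two vectors are linearly dependent.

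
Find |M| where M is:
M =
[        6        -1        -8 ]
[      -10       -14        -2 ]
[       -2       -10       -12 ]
det(M) = 428

Expand along row 0 (cofactor expansion): det(M) = a*(e*i - f*h) - b*(d*i - f*g) + c*(d*h - e*g), where the 3×3 is [[a, b, c], [d, e, f], [g, h, i]].
Minor M_00 = (-14)*(-12) - (-2)*(-10) = 168 - 20 = 148.
Minor M_01 = (-10)*(-12) - (-2)*(-2) = 120 - 4 = 116.
Minor M_02 = (-10)*(-10) - (-14)*(-2) = 100 - 28 = 72.
det(M) = (6)*(148) - (-1)*(116) + (-8)*(72) = 888 + 116 - 576 = 428.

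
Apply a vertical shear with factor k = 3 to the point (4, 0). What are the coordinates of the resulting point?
(4, 12)

Shear matrix for vertical shear with factor k = 3:
[[1, 0], [3, 1]]
Result: (4, 0) → (4, 12)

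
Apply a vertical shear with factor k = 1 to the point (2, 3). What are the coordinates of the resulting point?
(2, 5)

Shear matrix for vertical shear with factor k = 1:
[[1, 0], [1, 1]]
Result: (2, 3) → (2, 5)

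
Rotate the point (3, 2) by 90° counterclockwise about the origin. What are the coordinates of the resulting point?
(-2, 3)

Rotation matrix R(θ) = [[cos θ, -sin θ], [sin θ, cos θ]]; for θ = 90°:
R = [[0, -1], [1, 0]]
Result: R × [3, 2]ᵀ = [0·3 + (-1)·2, 1·3 + (0)·2]ᵀ = (-2, 3)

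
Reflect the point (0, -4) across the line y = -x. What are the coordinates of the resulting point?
(4, 0)

Reflection across line y = -x: (0, -4) → (4, 0)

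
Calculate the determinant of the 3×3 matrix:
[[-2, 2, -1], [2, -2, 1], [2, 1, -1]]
0

Expansion along first row:
det = -2·det([[-2,1],[1,-1]]) - 2·det([[2,1],[2,-1]]) + -1·det([[2,-2],[2,1]])
    = -2·(-2·-1 - 1·1) - 2·(2·-1 - 1·2) + -1·(2·1 - -2·2)
    = -2·1 - 2·-4 + -1·6
    = -2 + 8 + -6 = 0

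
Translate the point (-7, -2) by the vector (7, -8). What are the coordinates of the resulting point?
(0, -10)

Translation by (7, -8):
x' = -7 + 7 = 0
y' = -2 + -8 = -10
Homogeneous matrix: [[1, 0, 7], [0, 1, -8], [0, 0, 1]]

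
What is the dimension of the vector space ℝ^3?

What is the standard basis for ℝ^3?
Dimension = 3; standard basis = {e_1, e_2, e_3}

ℝ^3 is the space of 3-tuples of real numbers; its dimension is 3.
The standard basis consists of 3 vectors: e_1, e_2, e_3, where e_i is the vector with 1 in position i and 0 elsewhere.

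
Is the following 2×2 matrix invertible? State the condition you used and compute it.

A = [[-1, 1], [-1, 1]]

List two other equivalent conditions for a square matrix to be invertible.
No, not invertible; det(A) = 0 (two rows are equal, so the rows are linearly dependent). Equivalent conditions (failing for this A): rank(A) < 2; Ax = 0 has non-trivial solutions; 0 is an eigenvalue; the columns are linearly dependent.

To check invertibility, compute det(A).
In this matrix, row 0 and the last row are identical, so one row is a scalar multiple of another and the rows are linearly dependent.
A matrix with linearly dependent rows has det = 0 and is not invertible.
Equivalent failed conditions:
- rank(A) < 2.
- Ax = 0 has non-trivial solutions.
- 0 is an eigenvalue.
- The columns are linearly dependent.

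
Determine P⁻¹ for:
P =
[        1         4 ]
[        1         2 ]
det(P) = -2
P⁻¹ =
[       -1         2 ]
[      1/2      -1/2 ]

For a 2×2 matrix P = [[a, b], [c, d]] with det(P) ≠ 0, P⁻¹ = (1/det(P)) * [[d, -b], [-c, a]].
det(P) = (1)*(2) - (4)*(1) = 2 - 4 = -2.
P⁻¹ = (1/-2) * [[2, -4], [-1, 1]].
Dividing each entry by -2 and reducing:
P⁻¹ =
[       -1         2 ]
[      1/2      -1/2 ]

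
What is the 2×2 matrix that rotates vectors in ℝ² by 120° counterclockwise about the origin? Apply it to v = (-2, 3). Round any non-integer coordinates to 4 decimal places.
R = [[-1/2, -√3/2], [√3/2, -1/2]]; R·v = (-1.5981, -3.2321)

A counterclockwise rotation by angle θ in ℝ² has matrix R(θ) = [[cos θ, -sin θ], [sin θ, cos θ]].
For θ = 120°: cos θ = -1/2, sin θ = √3/2.
R(120°) = [[-1/2, -√3/2], [√3/2, -1/2]].
R·v = [-1/2·-2 + (-√3/2)·3, √3/2·-2 + -1/2·3] = (-1.5981, -3.2321).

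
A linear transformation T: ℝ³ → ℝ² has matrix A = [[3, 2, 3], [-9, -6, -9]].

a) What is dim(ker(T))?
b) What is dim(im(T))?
dim(ker) = 2, dim(im) = 1

Observe that row 2 = -3 × row 1 (so the rows are linearly dependent).
Thus rank(A) = 1 (only one linearly independent row).
dim(im(T)) = rank(A) = 1.
By the rank-nullity theorem applied to T: ℝ³ → ℝ², rank(A) + nullity(A) = 3 (the domain dimension), so dim(ker(T)) = 3 - 1 = 2.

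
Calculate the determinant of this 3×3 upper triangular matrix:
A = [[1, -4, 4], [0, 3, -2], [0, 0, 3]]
9

The determinant of a triangular matrix is the product of its diagonal entries (the off-diagonal entries above the diagonal do not affect it).
det(A) = (1) * (3) * (3) = 9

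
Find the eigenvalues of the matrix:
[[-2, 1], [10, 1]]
λ = -4 and λ = 3

Characteristic equation: det(A - λI) = 0
λ² - (trace)λ + (det) = 0
λ² - (-1)λ + (-12) = 0
λ² + 1λ - 12 = 0
Solving: λ = -4, 3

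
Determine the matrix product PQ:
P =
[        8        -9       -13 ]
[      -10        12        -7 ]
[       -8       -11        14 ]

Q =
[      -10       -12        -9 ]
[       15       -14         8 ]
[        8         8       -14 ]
PQ =
[     -319       -74        38 ]
[      224      -104       284 ]
[       27       362      -212 ]

Matrix multiplication: (PQ)[i][j] = sum over k of P[i][k] * Q[k][j].
  (PQ)[0][0] = (8)*(-10) + (-9)*(15) + (-13)*(8) = -319
  (PQ)[0][1] = (8)*(-12) + (-9)*(-14) + (-13)*(8) = -74
  (PQ)[0][2] = (8)*(-9) + (-9)*(8) + (-13)*(-14) = 38
  (PQ)[1][0] = (-10)*(-10) + (12)*(15) + (-7)*(8) = 224
  (PQ)[1][1] = (-10)*(-12) + (12)*(-14) + (-7)*(8) = -104
  (PQ)[1][2] = (-10)*(-9) + (12)*(8) + (-7)*(-14) = 284
  (PQ)[2][0] = (-8)*(-10) + (-11)*(15) + (14)*(8) = 27
  (PQ)[2][1] = (-8)*(-12) + (-11)*(-14) + (14)*(8) = 362
  (PQ)[2][2] = (-8)*(-9) + (-11)*(8) + (14)*(-14) = -212
PQ =
[     -319       -74        38 ]
[      224      -104       284 ]
[       27       362      -212 ]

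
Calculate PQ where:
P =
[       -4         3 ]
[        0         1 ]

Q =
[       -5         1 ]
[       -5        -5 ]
PQ =
[        5       -19 ]
[       -5        -5 ]

Matrix multiplication: (PQ)[i][j] = sum over k of P[i][k] * Q[k][j].
  (PQ)[0][0] = (-4)*(-5) + (3)*(-5) = 5
  (PQ)[0][1] = (-4)*(1) + (3)*(-5) = -19
  (PQ)[1][0] = (0)*(-5) + (1)*(-5) = -5
  (PQ)[1][1] = (0)*(1) + (1)*(-5) = -5
PQ =
[        5       -19 ]
[       -5        -5 ]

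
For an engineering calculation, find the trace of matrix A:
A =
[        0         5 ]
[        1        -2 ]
tr(A) = 0 - 2 = -2

The trace of a square matrix is the sum of its diagonal entries.
Diagonal entries of A: A[0][0] = 0, A[1][1] = -2.
tr(A) = 0 - 2 = -2.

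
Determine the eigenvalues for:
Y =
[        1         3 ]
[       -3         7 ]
λ = 4, 4

Solve det(Y - λI) = 0. For a 2×2 matrix the characteristic equation is λ² - (trace)λ + det = 0.
trace(Y) = a + d = 1 + 7 = 8.
det(Y) = a*d - b*c = (1)*(7) - (3)*(-3) = 7 + 9 = 16.
Characteristic equation: λ² - (8)λ + (16) = 0.
Discriminant = (8)² - 4*(16) = 64 - 64 = 0.
λ = (8 ± √0) / 2 = (8 ± 0) / 2 = 4, 4.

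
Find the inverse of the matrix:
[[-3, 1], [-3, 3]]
[[-1/2, 1/6], [-1/2, 1/2]]

For [[a,b],[c,d]], inverse = (1/det)·[[d,-b],[-c,a]]
det = -3·3 - 1·-3 = -6
Inverse = (1/-6)·[[3, -1], [3, -3]]
        = [[-1/2, 1/6], [-1/2, 1/2]]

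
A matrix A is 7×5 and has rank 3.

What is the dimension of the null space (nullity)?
2

The rank-nullity theorem for an m×n matrix states:
rank(A) + nullity(A) = n (the number of columns).
Here n = 5 and rank(A) = 3, so nullity(A) = 5 - 3 = 2.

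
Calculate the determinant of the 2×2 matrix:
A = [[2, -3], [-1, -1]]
-5

For A = [[a, b], [c, d]], det(A) = a*d - b*c.
det(A) = (2)*(-1) - (-3)*(-1) = -2 - 3 = -5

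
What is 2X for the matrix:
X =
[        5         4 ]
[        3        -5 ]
2X =
[       10         8 ]
[        6       -10 ]

Scalar multiplication is elementwise: (2X)[i][j] = 2 * X[i][j].
  (2X)[0][0] = 2 * (5) = 10
  (2X)[0][1] = 2 * (4) = 8
  (2X)[1][0] = 2 * (3) = 6
  (2X)[1][1] = 2 * (-5) = -10
2X =
[       10         8 ]
[        6       -10 ]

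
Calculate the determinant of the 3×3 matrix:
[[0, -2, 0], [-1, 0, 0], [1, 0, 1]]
-2

Expansion along first row:
det = 0·det([[0,0],[0,1]]) - -2·det([[-1,0],[1,1]]) + 0·det([[-1,0],[1,0]])
    = 0·(0·1 - 0·0) - -2·(-1·1 - 0·1) + 0·(-1·0 - 0·1)
    = 0·0 - -2·-1 + 0·0
    = 0 + -2 + 0 = -2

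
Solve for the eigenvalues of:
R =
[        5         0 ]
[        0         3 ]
λ = 3, 5

Solve det(R - λI) = 0. For a 2×2 matrix the characteristic equation is λ² - (trace)λ + det = 0.
trace(R) = a + d = 5 + 3 = 8.
det(R) = a*d - b*c = (5)*(3) - (0)*(0) = 15 - 0 = 15.
Characteristic equation: λ² - (8)λ + (15) = 0.
Discriminant = (8)² - 4*(15) = 64 - 60 = 4.
λ = (8 ± √4) / 2 = (8 ± 2) / 2 = 3, 5.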